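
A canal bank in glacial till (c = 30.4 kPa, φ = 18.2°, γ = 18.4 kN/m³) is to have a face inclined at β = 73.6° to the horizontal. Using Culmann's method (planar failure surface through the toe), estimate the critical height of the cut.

Culmann's analysis gives the critical failure plane at α_cr = (β + φ)/2 = (73.6 + 18.2)/2 = 45.9°, and the critical height
H_c = (4c/γ) · sinβ cosφ / [1 − cos(β − φ)]
    = (4·30.4/18.4) · sin73.6°·cos18.2° / [1 − cos(55.4°)]
    = 6.609 · 0.9593·0.9500 / [1 − 0.5678]
    = 6.609 · 0.9113 / 0.4322
    = 13.94 m

H_c = 13.94 m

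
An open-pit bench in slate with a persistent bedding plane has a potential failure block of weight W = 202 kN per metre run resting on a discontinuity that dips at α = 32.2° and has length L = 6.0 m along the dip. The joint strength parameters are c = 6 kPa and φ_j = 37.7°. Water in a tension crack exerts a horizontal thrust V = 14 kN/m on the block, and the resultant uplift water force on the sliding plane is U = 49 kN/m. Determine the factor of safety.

Resolving the block weight along and normal to the plane and applying the Mohr–Coulomb strength on the joint:
N' = W cosα − U − V sinα = 202·cos32.2° − 49 − 14·sin32.2° = 114.5 kN/m
Driving force T = W sinα + V cosα = 202·sin32.2° + 14·cos32.2° = 119.5 kN/m
Resisting force R = c·L + N'·tanφ_j = 6·6.0 + 114.5·tan37.7° = 36.0 + 88.5 = 124.5 kN/m
FS = R / T = 124.5 / 119.5 = 1.042

FS = 1.04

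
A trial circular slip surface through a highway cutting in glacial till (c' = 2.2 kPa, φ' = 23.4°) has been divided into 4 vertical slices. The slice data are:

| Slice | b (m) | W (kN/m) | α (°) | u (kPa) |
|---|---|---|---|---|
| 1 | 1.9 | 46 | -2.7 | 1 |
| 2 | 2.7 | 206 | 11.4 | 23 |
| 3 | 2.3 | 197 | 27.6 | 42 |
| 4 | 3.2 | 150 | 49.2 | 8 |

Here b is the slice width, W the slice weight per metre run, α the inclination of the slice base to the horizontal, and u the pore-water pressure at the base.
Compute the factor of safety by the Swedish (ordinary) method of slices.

FS = 0.66

Ordinary method of slices: FS = Σ[c'·Δl_i + (W_i cosα_i − u_i·Δl_i)·tanφ'] / Σ W_i sinα_i, with Δl_i = b_i / cosα_i.
Slice 1: Δl = 1.9/cos(-2.7°) = 1.902 m; N'_1 = 46·cos(-2.7°) − 1·1.902 = 44.0; c'Δl = 4.18; W sinα = -2.2
Slice 2: Δl = 2.7/cos11.4° = 2.754 m; N'_2 = 206·cos11.4° − 23·2.754 = 138.6; c'Δl = 6.06; W sinα = 40.7
Slice 3: Δl = 2.3/cos27.6° = 2.595 m; N'_3 = 197·cos27.6° − 42·2.595 = 65.6; c'Δl = 5.71; W sinα = 91.3
Slice 4: Δl = 3.2/cos49.2° = 4.897 m; N'_4 = 150·cos49.2° − 8·4.897 = 58.8; c'Δl = 10.77; W sinα = 113.5
Σc'Δl = 26.7 kN/m; ΣN' = 307.0 kN/m; ΣW sinα = 243.4 kN/m
Resisting = 26.7 + 307.0·tan23.4° = 26.7 + 132.9 = 159.6 kN/m
FS = 159.6 / 243.4 = 0.656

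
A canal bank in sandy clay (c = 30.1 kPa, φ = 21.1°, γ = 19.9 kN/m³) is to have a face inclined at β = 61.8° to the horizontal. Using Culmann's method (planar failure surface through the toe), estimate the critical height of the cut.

Culmann's analysis gives the critical failure plane at α_cr = (β + φ)/2 = (61.8 + 21.1)/2 = 41.5°, and the critical height
H_c = (4c/γ) · sinβ cosφ / [1 − cos(β − φ)]
    = (4·30.1/19.9) · sin61.8°·cos21.1° / [1 − cos(40.7°)]
    = 6.050 · 0.8813·0.9330 / [1 − 0.7581]
    = 6.050 · 0.8222 / 0.2419
    = 20.57 m

H_c = 20.57 m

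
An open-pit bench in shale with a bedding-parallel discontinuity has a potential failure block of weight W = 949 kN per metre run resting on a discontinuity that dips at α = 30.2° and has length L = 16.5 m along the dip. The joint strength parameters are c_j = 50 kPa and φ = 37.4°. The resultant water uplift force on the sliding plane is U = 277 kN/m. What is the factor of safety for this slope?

Resolving the block weight along and normal to the plane and applying the Mohr–Coulomb strength on the joint:
N' = W cosα − U = 949·cos30.2° − 277 = 543.2 kN/m
Driving force T = W sinα = 949·sin30.2° = 477.4 kN/m
Resisting force R = c_j·L + N'·tanφ = 50·16.5 + 543.2·tan37.4° = 825.0 + 415.3 = 1240.3 kN/m
FS = R / T = 1240.3 / 477.4 = 2.598

FS = 2.60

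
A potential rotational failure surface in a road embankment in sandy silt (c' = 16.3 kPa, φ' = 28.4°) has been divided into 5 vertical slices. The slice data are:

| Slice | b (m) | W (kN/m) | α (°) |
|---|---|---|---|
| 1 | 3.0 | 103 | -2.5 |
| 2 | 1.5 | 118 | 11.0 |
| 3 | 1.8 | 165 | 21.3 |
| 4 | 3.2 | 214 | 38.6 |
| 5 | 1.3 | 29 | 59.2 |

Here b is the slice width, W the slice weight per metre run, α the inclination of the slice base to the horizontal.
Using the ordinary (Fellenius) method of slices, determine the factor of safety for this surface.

Ordinary method of slices: FS = Σ[c'·Δl_i + (W_i cosα_i)·tanφ'] / Σ W_i sinα_i, with Δl_i = b_i / cosα_i.
Slice 1: Δl = 3.0/cos(-2.5°) = 3.003 m; N'_1 = 103·cos(-2.5°) = 102.9; c'Δl = 48.95; W sinα = -4.5
Slice 2: Δl = 1.5/cos11.0° = 1.528 m; N'_2 = 118·cos11.0° = 115.8; c'Δl = 24.91; W sinα = 22.5
Slice 3: Δl = 1.8/cos21.3° = 1.932 m; N'_3 = 165·cos21.3° = 153.7; c'Δl = 31.49; W sinα = 59.9
Slice 4: Δl = 3.2/cos38.6° = 4.095 m; N'_4 = 214·cos38.6° = 167.2; c'Δl = 66.74; W sinα = 133.5
Slice 5: Δl = 1.3/cos59.2° = 2.539 m; N'_5 = 29·cos59.2° = 14.8; c'Δl = 41.38; W sinα = 24.9
Σc'Δl = 213.5 kN/m; ΣN' = 554.6 kN/m; ΣW sinα = 236.4 kN/m
Resisting = 213.5 + 554.6·tan28.4° = 213.5 + 299.8 = 513.3 kN/m
FS = 513.3 / 236.4 = 2.172

FS = 2.17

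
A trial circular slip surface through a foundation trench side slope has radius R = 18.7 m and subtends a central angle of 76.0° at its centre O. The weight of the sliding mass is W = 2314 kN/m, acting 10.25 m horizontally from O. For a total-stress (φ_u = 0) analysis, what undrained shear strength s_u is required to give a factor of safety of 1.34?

FS = s_u·L_a·R / (W·d), so s_u = FS·W·d / (L_a·R).
Arc length L_a = R·θ = 18.7·(76.0°·π/180) = 18.7·1.3265 = 24.80 m
s_u = 1.34·2314·10.25 / (24.80·18.7) = 31782.8 / 463.85 = 68.52 kPa

s_u = 68.5 kPa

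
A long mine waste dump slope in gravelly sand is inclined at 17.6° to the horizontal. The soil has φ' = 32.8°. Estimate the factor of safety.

FS = 2.03

For a dry cohesionless infinite slope the factor of safety is FS = tanφ' / tanβ.
FS = tan32.8° / tan17.6° = 0.6445 / 0.3172 = 2.032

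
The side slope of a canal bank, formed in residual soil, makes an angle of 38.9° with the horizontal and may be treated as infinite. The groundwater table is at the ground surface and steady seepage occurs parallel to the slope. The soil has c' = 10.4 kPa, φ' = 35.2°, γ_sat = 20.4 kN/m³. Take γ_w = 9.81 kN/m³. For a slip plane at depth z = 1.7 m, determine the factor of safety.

FS = 1.07

With seepage parallel to the slope and the water table at the surface, the effective normal stress on the slip plane uses the buoyant unit weight γ' = γ_sat − γ_w while the driving shear stress uses γ_sat:
FS = [c' + γ' z cos²β tanφ'] / [γ_sat z sinβ cosβ]
γ' = 20.4 − 9.81 = 10.59 kN/m³
Numerator = 10.4 + 10.59·1.7·cos²38.9°·tan35.2° = 10.4 + 10.59·1.7·0.6057·0.7054 = 18.092 kPa
Denominator = 20.4·1.7·sin38.9°·cos38.9° = 20.4·1.7·0.6280·0.7782 = 16.948 kPa
FS = 18.092 / 16.948 = 1.067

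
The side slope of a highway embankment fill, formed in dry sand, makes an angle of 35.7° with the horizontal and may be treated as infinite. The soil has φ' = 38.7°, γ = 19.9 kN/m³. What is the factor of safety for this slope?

For a dry cohesionless infinite slope the factor of safety is FS = tanφ' / tanβ.
FS = tan38.7° / tan35.7° = 0.8012 / 0.7186 = 1.115

FS = 1.11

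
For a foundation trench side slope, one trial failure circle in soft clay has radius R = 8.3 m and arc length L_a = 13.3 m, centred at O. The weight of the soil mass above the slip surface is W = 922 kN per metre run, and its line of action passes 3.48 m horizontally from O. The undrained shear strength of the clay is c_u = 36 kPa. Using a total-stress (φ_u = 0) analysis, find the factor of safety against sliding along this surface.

FS = 1.24

Taking moments about the centre O, the resisting moment is provided by the undrained shear strength acting along the arc:
M_R = c_u·L_a·R = 36·13.30·8.3 = 3974.0 kN·m/m
M_D = W·d = 922·3.48 = 3208.6 kN·m/m
FS = M_R / M_D = 3974.0 / 3208.6 = 1.239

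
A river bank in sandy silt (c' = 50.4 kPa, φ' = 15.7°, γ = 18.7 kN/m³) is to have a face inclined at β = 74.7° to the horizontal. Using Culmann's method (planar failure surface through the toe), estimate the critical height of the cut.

Culmann's analysis gives the critical failure plane at α_cr = (β + φ')/2 = (74.7 + 15.7)/2 = 45.2°, and the critical height
H_c = (4c'/γ) · sinβ cosφ' / [1 − cos(β − φ')]
    = (4·50.4/18.7) · sin74.7°·cos15.7° / [1 − cos(59.0°)]
    = 10.781 · 0.9646·0.9627 / [1 − 0.5150]
    = 10.781 · 0.9286 / 0.4850
    = 20.64 m

H_c = 20.64 m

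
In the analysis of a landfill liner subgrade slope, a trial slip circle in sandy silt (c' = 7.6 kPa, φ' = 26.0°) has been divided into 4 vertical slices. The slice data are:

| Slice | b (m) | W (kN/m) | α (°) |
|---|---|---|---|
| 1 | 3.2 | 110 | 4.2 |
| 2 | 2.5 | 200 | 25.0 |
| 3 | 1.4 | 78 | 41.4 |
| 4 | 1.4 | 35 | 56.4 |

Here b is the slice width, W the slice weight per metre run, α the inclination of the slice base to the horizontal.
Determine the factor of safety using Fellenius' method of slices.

FS = 1.49

Ordinary method of slices: FS = Σ[c'·Δl_i + (W_i cosα_i)·tanφ'] / Σ W_i sinα_i, with Δl_i = b_i / cosα_i.
Slice 1: Δl = 3.2/cos4.2° = 3.209 m; N'_1 = 110·cos4.2° = 109.7; c'Δl = 24.39; W sinα = 8.1
Slice 2: Δl = 2.5/cos25.0° = 2.758 m; N'_2 = 200·cos25.0° = 181.3; c'Δl = 20.96; W sinα = 84.5
Slice 3: Δl = 1.4/cos41.4° = 1.866 m; N'_3 = 78·cos41.4° = 58.5; c'Δl = 14.18; W sinα = 51.6
Slice 4: Δl = 1.4/cos56.4° = 2.530 m; N'_4 = 35·cos56.4° = 19.4; c'Δl = 19.23; W sinα = 29.2
Σc'Δl = 78.8 kN/m; ΣN' = 368.8 kN/m; ΣW sinα = 173.3 kN/m
Resisting = 78.8 + 368.8·tan26.0° = 78.8 + 179.9 = 258.7 kN/m
FS = 258.7 / 173.3 = 1.492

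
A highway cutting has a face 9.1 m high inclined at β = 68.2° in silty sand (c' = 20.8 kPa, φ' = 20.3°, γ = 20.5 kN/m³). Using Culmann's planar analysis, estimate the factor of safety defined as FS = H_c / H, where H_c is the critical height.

FS = 1.18

H_c = (4c'/γ) · sinβ cosφ' / [1 − cos(β − φ')]
    = (4·20.8/20.5) · sin68.2°·cos20.3° / [1 − cos47.9°]
    = 4.059 · 0.8708 / 0.3296 = 10.72 m
FS = H_c / H = 10.72 / 9.1 = 1.178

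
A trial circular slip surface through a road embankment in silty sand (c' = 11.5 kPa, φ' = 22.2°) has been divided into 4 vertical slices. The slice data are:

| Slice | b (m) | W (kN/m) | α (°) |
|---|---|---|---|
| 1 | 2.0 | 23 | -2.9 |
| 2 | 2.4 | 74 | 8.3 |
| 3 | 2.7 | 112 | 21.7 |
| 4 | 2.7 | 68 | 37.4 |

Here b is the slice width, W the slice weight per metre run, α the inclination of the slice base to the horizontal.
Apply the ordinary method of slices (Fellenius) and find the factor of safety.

FS = 2.46

Ordinary method of slices: FS = Σ[c'·Δl_i + (W_i cosα_i)·tanφ'] / Σ W_i sinα_i, with Δl_i = b_i / cosα_i.
Slice 1: Δl = 2.0/cos(-2.9°) = 2.003 m; N'_1 = 23·cos(-2.9°) = 23.0; c'Δl = 23.03; W sinα = -1.2
Slice 2: Δl = 2.4/cos8.3° = 2.425 m; N'_2 = 74·cos8.3° = 73.2; c'Δl = 27.89; W sinα = 10.7
Slice 3: Δl = 2.7/cos21.7° = 2.906 m; N'_3 = 112·cos21.7° = 104.1; c'Δl = 33.42; W sinα = 41.4
Slice 4: Δl = 2.7/cos37.4° = 3.399 m; N'_4 = 68·cos37.4° = 54.0; c'Δl = 39.09; W sinα = 41.3
Σc'Δl = 123.4 kN/m; ΣN' = 254.3 kN/m; ΣW sinα = 92.2 kN/m
Resisting = 123.4 + 254.3·tan22.2° = 123.4 + 103.8 = 227.2 kN/m
FS = 227.2 / 92.2 = 2.463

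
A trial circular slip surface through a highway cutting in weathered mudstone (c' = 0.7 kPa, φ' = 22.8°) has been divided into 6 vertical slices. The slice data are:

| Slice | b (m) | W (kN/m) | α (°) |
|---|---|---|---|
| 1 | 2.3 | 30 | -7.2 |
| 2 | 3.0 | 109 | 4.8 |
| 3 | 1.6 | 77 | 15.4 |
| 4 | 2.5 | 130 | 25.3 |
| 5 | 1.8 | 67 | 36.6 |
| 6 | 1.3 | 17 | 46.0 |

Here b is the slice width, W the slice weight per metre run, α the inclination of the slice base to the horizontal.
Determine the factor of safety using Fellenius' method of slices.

FS = 1.32

Ordinary method of slices: FS = Σ[c'·Δl_i + (W_i cosα_i)·tanφ'] / Σ W_i sinα_i, with Δl_i = b_i / cosα_i.
Slice 1: Δl = 2.3/cos(-7.2°) = 2.318 m; N'_1 = 30·cos(-7.2°) = 29.8; c'Δl = 1.62; W sinα = -3.8
Slice 2: Δl = 3.0/cos4.8° = 3.011 m; N'_2 = 109·cos4.8° = 108.6; c'Δl = 2.11; W sinα = 9.1
Slice 3: Δl = 1.6/cos15.4° = 1.660 m; N'_3 = 77·cos15.4° = 74.2; c'Δl = 1.16; W sinα = 20.4
Slice 4: Δl = 2.5/cos25.3° = 2.765 m; N'_4 = 130·cos25.3° = 117.5; c'Δl = 1.94; W sinα = 55.6
Slice 5: Δl = 1.8/cos36.6° = 2.242 m; N'_5 = 67·cos36.6° = 53.8; c'Δl = 1.57; W sinα = 39.9
Slice 6: Δl = 1.3/cos46.0° = 1.871 m; N'_6 = 17·cos46.0° = 11.8; c'Δl = 1.31; W sinα = 12.2
Σc'Δl = 9.7 kN/m; ΣN' = 395.7 kN/m; ΣW sinα = 133.5 kN/m
Resisting = 9.7 + 395.7·tan22.8° = 9.7 + 166.4 = 176.1 kN/m
FS = 176.1 / 133.5 = 1.318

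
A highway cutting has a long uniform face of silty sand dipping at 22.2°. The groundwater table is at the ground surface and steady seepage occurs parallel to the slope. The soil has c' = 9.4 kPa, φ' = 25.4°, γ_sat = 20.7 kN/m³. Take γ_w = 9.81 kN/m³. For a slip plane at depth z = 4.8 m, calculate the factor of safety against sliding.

With seepage parallel to the slope and the water table at the surface, the effective normal stress on the slip plane uses the buoyant unit weight γ' = γ_sat − γ_w while the driving shear stress uses γ_sat:
FS = [c' + γ' z cos²β tanφ'] / [γ_sat z sinβ cosβ]
γ' = 20.7 − 9.81 = 10.89 kN/m³
Numerator = 9.4 + 10.89·4.8·cos²22.2°·tan25.4° = 9.4 + 10.89·4.8·0.8572·0.4748 = 30.677 kPa
Denominator = 20.7·4.8·sin22.2°·cos22.2° = 20.7·4.8·0.3778·0.9259 = 34.759 kPa
FS = 30.677 / 34.759 = 0.883

FS = 0.88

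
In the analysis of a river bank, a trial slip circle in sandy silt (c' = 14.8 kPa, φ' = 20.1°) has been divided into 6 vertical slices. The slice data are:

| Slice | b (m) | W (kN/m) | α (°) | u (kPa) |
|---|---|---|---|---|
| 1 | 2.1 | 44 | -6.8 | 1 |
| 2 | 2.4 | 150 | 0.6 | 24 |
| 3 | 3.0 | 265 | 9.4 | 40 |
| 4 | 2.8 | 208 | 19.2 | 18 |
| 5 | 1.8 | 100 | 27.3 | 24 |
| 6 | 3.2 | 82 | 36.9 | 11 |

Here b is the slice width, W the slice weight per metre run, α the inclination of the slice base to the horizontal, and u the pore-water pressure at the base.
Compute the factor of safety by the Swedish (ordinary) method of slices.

Ordinary method of slices: FS = Σ[c'·Δl_i + (W_i cosα_i − u_i·Δl_i)·tanφ'] / Σ W_i sinα_i, with Δl_i = b_i / cosα_i.
Slice 1: Δl = 2.1/cos(-6.8°) = 2.115 m; N'_1 = 44·cos(-6.8°) − 1·2.115 = 41.6; c'Δl = 31.30; W sinα = -5.2
Slice 2: Δl = 2.4/cos0.6° = 2.400 m; N'_2 = 150·cos0.6° − 24·2.400 = 92.4; c'Δl = 35.52; W sinα = 1.6
Slice 3: Δl = 3.0/cos9.4° = 3.041 m; N'_3 = 265·cos9.4° − 40·3.041 = 139.8; c'Δl = 45.00; W sinα = 43.3
Slice 4: Δl = 2.8/cos19.2° = 2.965 m; N'_4 = 208·cos19.2° − 18·2.965 = 143.1; c'Δl = 43.88; W sinα = 68.4
Slice 5: Δl = 1.8/cos27.3° = 2.026 m; N'_5 = 100·cos27.3° − 24·2.026 = 40.2; c'Δl = 29.98; W sinα = 45.9
Slice 6: Δl = 3.2/cos36.9° = 4.002 m; N'_6 = 82·cos36.9° − 11·4.002 = 21.6; c'Δl = 59.22; W sinα = 49.2
Σc'Δl = 244.9 kN/m; ΣN' = 478.6 kN/m; ΣW sinα = 203.1 kN/m
Resisting = 244.9 + 478.6·tan20.1° = 244.9 + 175.2 = 420.1 kN/m
FS = 420.1 / 203.1 = 2.068

FS = 2.07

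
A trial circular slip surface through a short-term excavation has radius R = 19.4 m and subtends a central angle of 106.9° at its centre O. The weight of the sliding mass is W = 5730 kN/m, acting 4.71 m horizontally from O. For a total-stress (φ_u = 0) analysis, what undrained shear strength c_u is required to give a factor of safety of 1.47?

c_u = 56.5 kPa

FS = c_u·L_a·R / (W·d), so c_u = FS·W·d / (L_a·R).
Arc length L_a = R·θ = 19.4·(106.9°·π/180) = 19.4·1.8658 = 36.20 m
c_u = 1.47·5730·4.71 / (36.20·19.4) = 39672.8 / 702.20 = 56.50 kPa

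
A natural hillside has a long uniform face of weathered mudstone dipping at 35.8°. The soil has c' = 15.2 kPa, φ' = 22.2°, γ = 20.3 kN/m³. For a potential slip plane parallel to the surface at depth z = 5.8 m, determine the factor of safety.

For an infinite slope with a slip plane parallel to the surface (no pore pressure): FS = [c' + γz cos²β tanφ'] / [γz sinβ cosβ].
γz = 20.3·5.8 = 117.74 kN/m²
Numerator = 15.2 + 117.74·cos²35.8°·tan22.2° = 15.2 + 117.74·0.6578·0.4081 = 46.808 kPa
Denominator = 117.74·sin35.8°·cos35.8° = 117.74·0.5850·0.8111 = 55.860 kPa
FS = 46.808 / 55.860 = 0.838

FS = 0.84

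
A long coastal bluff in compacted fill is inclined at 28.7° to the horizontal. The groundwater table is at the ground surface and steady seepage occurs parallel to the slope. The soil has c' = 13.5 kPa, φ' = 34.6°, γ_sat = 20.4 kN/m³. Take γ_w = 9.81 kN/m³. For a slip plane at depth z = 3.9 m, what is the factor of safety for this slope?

FS = 1.06

With seepage parallel to the slope and the water table at the surface, the effective normal stress on the slip plane uses the buoyant unit weight γ' = γ_sat − γ_w while the driving shear stress uses γ_sat:
FS = [c' + γ' z cos²β tanφ'] / [γ_sat z sinβ cosβ]
γ' = 20.4 − 9.81 = 10.59 kN/m³
Numerator = 13.5 + 10.59·3.9·cos²28.7°·tan34.6° = 13.5 + 10.59·3.9·0.7694·0.6899 = 35.421 kPa
Denominator = 20.4·3.9·sin28.7°·cos28.7° = 20.4·3.9·0.4802·0.8771 = 33.513 kPa
FS = 35.421 / 33.513 = 1.057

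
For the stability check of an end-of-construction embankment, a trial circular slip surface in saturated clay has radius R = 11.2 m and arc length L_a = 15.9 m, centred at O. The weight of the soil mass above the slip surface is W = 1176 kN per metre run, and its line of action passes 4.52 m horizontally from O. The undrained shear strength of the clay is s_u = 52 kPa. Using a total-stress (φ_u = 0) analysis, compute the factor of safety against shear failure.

FS = 1.74

Taking moments about the centre O, the resisting moment is provided by the undrained shear strength acting along the arc:
M_R = s_u·L_a·R = 52·15.90·11.2 = 9260.2 kN·m/m
M_D = W·d = 1176·4.52 = 5315.5 kN·m/m
FS = M_R / M_D = 9260.2 / 5315.5 = 1.742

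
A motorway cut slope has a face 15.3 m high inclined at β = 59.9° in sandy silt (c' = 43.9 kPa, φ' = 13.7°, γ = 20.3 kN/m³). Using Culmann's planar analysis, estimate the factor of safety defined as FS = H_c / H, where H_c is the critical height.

H_c = (4c'/γ) · sinβ cosφ' / [1 − cos(β − φ')]
    = (4·43.9/20.3) · sin59.9°·cos13.7° / [1 − cos46.2°]
    = 8.650 · 0.8405 / 0.3079 = 23.62 m
FS = H_c / H = 23.62 / 15.3 = 1.544

FS = 1.54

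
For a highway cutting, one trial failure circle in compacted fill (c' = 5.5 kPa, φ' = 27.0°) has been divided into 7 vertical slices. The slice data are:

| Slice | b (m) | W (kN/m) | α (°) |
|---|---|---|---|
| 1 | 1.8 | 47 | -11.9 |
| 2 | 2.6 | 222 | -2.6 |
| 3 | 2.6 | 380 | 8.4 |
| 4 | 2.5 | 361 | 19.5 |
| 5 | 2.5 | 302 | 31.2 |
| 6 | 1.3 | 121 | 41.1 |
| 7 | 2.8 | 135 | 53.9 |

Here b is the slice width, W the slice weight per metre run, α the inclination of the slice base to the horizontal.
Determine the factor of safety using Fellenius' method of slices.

Ordinary method of slices: FS = Σ[c'·Δl_i + (W_i cosα_i)·tanφ'] / Σ W_i sinα_i, with Δl_i = b_i / cosα_i.
Slice 1: Δl = 1.8/cos(-11.9°) = 1.840 m; N'_1 = 47·cos(-11.9°) = 46.0; c'Δl = 10.12; W sinα = -9.7
Slice 2: Δl = 2.6/cos(-2.6°) = 2.603 m; N'_2 = 222·cos(-2.6°) = 221.8; c'Δl = 14.31; W sinα = -10.1
Slice 3: Δl = 2.6/cos8.4° = 2.628 m; N'_3 = 380·cos8.4° = 375.9; c'Δl = 14.46; W sinα = 55.5
Slice 4: Δl = 2.5/cos19.5° = 2.652 m; N'_4 = 361·cos19.5° = 340.3; c'Δl = 14.59; W sinα = 120.5
Slice 5: Δl = 2.5/cos31.2° = 2.923 m; N'_5 = 302·cos31.2° = 258.3; c'Δl = 16.08; W sinα = 156.4
Slice 6: Δl = 1.3/cos41.1° = 1.725 m; N'_6 = 121·cos41.1° = 91.2; c'Δl = 9.49; W sinα = 79.5
Slice 7: Δl = 2.8/cos53.9° = 4.752 m; N'_7 = 135·cos53.9° = 79.5; c'Δl = 26.14; W sinα = 109.1
Σc'Δl = 105.2 kN/m; ΣN' = 1413.0 kN/m; ΣW sinα = 501.3 kN/m
Resisting = 105.2 + 1413.0·tan27.0° = 105.2 + 720.0 = 825.1 kN/m
FS = 825.1 / 501.3 = 1.646

FS = 1.65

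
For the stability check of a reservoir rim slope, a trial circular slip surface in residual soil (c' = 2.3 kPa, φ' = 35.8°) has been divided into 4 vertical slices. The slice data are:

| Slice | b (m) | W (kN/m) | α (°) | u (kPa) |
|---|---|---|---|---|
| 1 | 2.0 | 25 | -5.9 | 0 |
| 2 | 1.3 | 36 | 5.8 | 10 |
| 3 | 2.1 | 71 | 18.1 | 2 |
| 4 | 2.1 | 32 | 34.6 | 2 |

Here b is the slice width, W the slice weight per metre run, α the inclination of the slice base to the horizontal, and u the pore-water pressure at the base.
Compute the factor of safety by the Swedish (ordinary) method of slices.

FS = 2.75

Ordinary method of slices: FS = Σ[c'·Δl_i + (W_i cosα_i − u_i·Δl_i)·tanφ'] / Σ W_i sinα_i, with Δl_i = b_i / cosα_i.
Slice 1: Δl = 2.0/cos(-5.9°) = 2.011 m; N'_1 = 25·cos(-5.9°) − 0·2.011 = 24.9; c'Δl = 4.62; W sinα = -2.6
Slice 2: Δl = 1.3/cos5.8° = 1.307 m; N'_2 = 36·cos5.8° − 10·1.307 = 22.7; c'Δl = 3.01; W sinα = 3.6
Slice 3: Δl = 2.1/cos18.1° = 2.209 m; N'_3 = 71·cos18.1° − 2·2.209 = 63.1; c'Δl = 5.08; W sinα = 22.1
Slice 4: Δl = 2.1/cos34.6° = 2.551 m; N'_4 = 32·cos34.6° − 2·2.551 = 21.2; c'Δl = 5.87; W sinα = 18.2
Σc'Δl = 18.6 kN/m; ΣN' = 131.9 kN/m; ΣW sinα = 41.3 kN/m
Resisting = 18.6 + 131.9·tan35.8° = 18.6 + 95.1 = 113.7 kN/m
FS = 113.7 / 41.3 = 2.754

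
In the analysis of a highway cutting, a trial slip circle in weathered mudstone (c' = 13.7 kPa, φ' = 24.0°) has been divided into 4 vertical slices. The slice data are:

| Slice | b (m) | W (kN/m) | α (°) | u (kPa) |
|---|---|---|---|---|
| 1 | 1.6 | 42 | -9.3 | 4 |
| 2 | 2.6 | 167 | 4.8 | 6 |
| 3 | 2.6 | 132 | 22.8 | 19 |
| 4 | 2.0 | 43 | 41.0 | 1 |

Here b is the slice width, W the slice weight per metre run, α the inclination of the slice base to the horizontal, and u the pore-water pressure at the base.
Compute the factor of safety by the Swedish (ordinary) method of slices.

Ordinary method of slices: FS = Σ[c'·Δl_i + (W_i cosα_i − u_i·Δl_i)·tanφ'] / Σ W_i sinα_i, with Δl_i = b_i / cosα_i.
Slice 1: Δl = 1.6/cos(-9.3°) = 1.621 m; N'_1 = 42·cos(-9.3°) − 4·1.621 = 35.0; c'Δl = 22.21; W sinα = -6.8
Slice 2: Δl = 2.6/cos4.8° = 2.609 m; N'_2 = 167·cos4.8° − 6·2.609 = 150.8; c'Δl = 35.75; W sinα = 14.0
Slice 3: Δl = 2.6/cos22.8° = 2.820 m; N'_3 = 132·cos22.8° − 19·2.820 = 68.1; c'Δl = 38.64; W sinα = 51.2
Slice 4: Δl = 2.0/cos41.0° = 2.650 m; N'_4 = 43·cos41.0° − 1·2.650 = 29.8; c'Δl = 36.31; W sinα = 28.2
Σc'Δl = 132.9 kN/m; ΣN' = 283.6 kN/m; ΣW sinα = 86.5 kN/m
Resisting = 132.9 + 283.6·tan24.0° = 132.9 + 126.3 = 259.2 kN/m
FS = 259.2 / 86.5 = 2.995

FS = 2.99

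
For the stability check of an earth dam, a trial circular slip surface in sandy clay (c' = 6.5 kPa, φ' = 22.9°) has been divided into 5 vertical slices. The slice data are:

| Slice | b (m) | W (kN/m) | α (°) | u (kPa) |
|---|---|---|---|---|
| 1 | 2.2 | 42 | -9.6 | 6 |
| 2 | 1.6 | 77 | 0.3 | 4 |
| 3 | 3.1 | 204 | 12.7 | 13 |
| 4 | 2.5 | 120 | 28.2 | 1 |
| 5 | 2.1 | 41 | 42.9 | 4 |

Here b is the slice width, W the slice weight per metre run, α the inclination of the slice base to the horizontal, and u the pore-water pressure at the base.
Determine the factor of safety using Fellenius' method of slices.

Ordinary method of slices: FS = Σ[c'·Δl_i + (W_i cosα_i − u_i·Δl_i)·tanφ'] / Σ W_i sinα_i, with Δl_i = b_i / cosα_i.
Slice 1: Δl = 2.2/cos(-9.6°) = 2.231 m; N'_1 = 42·cos(-9.6°) − 6·2.231 = 28.0; c'Δl = 14.50; W sinα = -7.0
Slice 2: Δl = 1.6/cos0.3° = 1.600 m; N'_2 = 77·cos0.3° − 4·1.600 = 70.6; c'Δl = 10.40; W sinα = 0.4
Slice 3: Δl = 3.1/cos12.7° = 3.178 m; N'_3 = 204·cos12.7° − 13·3.178 = 157.7; c'Δl = 20.66; W sinα = 44.8
Slice 4: Δl = 2.5/cos28.2° = 2.837 m; N'_4 = 120·cos28.2° − 1·2.837 = 102.9; c'Δl = 18.44; W sinα = 56.7
Slice 5: Δl = 2.1/cos42.9° = 2.867 m; N'_5 = 41·cos42.9° − 4·2.867 = 18.6; c'Δl = 18.63; W sinα = 27.9
Σc'Δl = 82.6 kN/m; ΣN' = 377.8 kN/m; ΣW sinα = 122.9 kN/m
Resisting = 82.6 + 377.8·tan22.9° = 82.6 + 159.6 = 242.2 kN/m
FS = 242.2 / 122.9 = 1.971

FS = 1.97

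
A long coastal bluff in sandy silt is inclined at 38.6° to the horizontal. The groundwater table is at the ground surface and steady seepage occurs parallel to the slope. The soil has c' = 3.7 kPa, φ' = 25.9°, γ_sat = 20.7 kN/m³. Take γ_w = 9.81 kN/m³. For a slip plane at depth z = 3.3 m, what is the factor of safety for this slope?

With seepage parallel to the slope and the water table at the surface, the effective normal stress on the slip plane uses the buoyant unit weight γ' = γ_sat − γ_w while the driving shear stress uses γ_sat:
FS = [c' + γ' z cos²β tanφ'] / [γ_sat z sinβ cosβ]
γ' = 20.7 − 9.81 = 10.89 kN/m³
Numerator = 3.7 + 10.89·3.3·cos²38.6°·tan25.9° = 3.7 + 10.89·3.3·0.6108·0.4856 = 14.358 kPa
Denominator = 20.7·3.3·sin38.6°·cos38.6° = 20.7·3.3·0.6239·0.7815 = 33.306 kPa
FS = 14.358 / 33.306 = 0.431

FS = 0.43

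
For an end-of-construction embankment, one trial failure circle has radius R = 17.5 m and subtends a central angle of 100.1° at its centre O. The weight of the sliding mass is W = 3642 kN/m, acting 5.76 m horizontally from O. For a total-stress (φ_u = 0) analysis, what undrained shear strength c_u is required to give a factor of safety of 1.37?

c_u = 53.7 kPa

FS = c_u·L_a·R / (W·d), so c_u = FS·W·d / (L_a·R).
Arc length L_a = R·θ = 17.5·(100.1°·π/180) = 17.5·1.7471 = 30.57 m
c_u = 1.37·3642·5.76 / (30.57·17.5) = 28739.8 / 535.04 = 53.71 kPa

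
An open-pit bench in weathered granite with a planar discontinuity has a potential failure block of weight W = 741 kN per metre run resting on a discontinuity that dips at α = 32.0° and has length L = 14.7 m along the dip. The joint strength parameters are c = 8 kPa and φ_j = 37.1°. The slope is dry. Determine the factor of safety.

FS = 1.51

Resolving the block weight along and normal to the plane and applying the Mohr–Coulomb strength on the joint:
N' = W cosα = 741·cos32.0° = 628.4 kN/m
Driving force T = W sinα = 741·sin32.0° = 392.7 kN/m
Resisting force R = c·L + N'·tanφ_j = 8·14.7 + 628.4·tan37.1° = 117.6 + 475.3 = 592.9 kN/m
FS = R / T = 592.9 / 392.7 = 1.510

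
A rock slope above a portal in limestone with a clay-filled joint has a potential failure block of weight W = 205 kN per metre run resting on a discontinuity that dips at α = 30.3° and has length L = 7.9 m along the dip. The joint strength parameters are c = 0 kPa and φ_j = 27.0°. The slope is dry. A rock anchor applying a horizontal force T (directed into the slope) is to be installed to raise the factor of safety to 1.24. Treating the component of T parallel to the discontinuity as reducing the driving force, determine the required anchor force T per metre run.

Resolving forces along and normal to the sliding plane, with the horizontal anchor force T adding T·sinα to the effective normal force and T·cosα acting up the plane against the driving force:
FS = [cL + (W cosα + T sinα) tanφ_j] / [W sinα − T cosα]
Without the anchor: N' = 177.0 kN/m, driving T_d = 103.4 kN/m, resisting R = 0·7.9 + 177.0·tan27.0° = 90.2 kN/m, FS = 0.87.
Setting FS = 1.24 and solving for T:
1.24·(103.4 − T cos30.3°) = 90.2 + T sin30.3°·tan27.0°
T·(sin30.3°·tan27.0° + 1.24·cos30.3°) = 1.24·103.4 − 90.2
T·(0.5045·0.5095 + 1.24·0.8634) = 128.3 − 90.2 = 38.1
T·1.3277 = 38.1
T = 28.7 kN/m

T = 29 kN/m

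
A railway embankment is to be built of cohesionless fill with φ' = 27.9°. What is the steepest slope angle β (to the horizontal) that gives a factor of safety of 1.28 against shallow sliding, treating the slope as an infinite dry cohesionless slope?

For an infinite dry cohesionless slope FS = tanφ'/tanβ, so tanβ = tanφ' / FS.
tanβ = tan27.9° / 1.28 = 0.5295 / 1.28 = 0.4137
β = arctan(0.4137) = 22.47°

β = 22.5°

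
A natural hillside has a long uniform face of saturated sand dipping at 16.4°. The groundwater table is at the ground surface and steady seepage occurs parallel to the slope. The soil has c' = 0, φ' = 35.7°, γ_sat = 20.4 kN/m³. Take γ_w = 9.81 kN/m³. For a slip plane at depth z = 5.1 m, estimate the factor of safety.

With seepage parallel to the slope and the water table at the surface, the effective normal stress on the slip plane uses the buoyant unit weight γ' = γ_sat − γ_w while the driving shear stress uses γ_sat:
FS = [c' + γ' z cos²β tanφ'] / [γ_sat z sinβ cosβ]
(For c' = 0 this reduces to FS = (γ'/γ_sat)·tanφ'/tanβ.)
γ' = 20.4 − 9.81 = 10.59 kN/m³
Numerator = 0.0 + 10.59·5.1·cos²16.4°·tan35.7° = 0.0 + 10.59·5.1·0.9203·0.7186 = 35.716 kPa
Denominator = 20.4·5.1·sin16.4°·cos16.4° = 20.4·5.1·0.2823·0.9593 = 28.180 kPa
FS = 35.716 / 28.180 = 1.267

FS = 1.27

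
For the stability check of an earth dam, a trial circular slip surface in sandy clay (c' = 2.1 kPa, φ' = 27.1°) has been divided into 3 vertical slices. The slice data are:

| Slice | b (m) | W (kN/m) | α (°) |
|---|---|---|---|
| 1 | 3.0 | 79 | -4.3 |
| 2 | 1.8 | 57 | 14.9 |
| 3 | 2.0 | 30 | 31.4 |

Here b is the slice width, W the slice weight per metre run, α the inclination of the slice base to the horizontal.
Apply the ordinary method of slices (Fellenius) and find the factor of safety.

FS = 3.97

Ordinary method of slices: FS = Σ[c'·Δl_i + (W_i cosα_i)·tanφ'] / Σ W_i sinα_i, with Δl_i = b_i / cosα_i.
Slice 1: Δl = 3.0/cos(-4.3°) = 3.008 m; N'_1 = 79·cos(-4.3°) = 78.8; c'Δl = 6.32; W sinα = -5.9
Slice 2: Δl = 1.8/cos14.9° = 1.863 m; N'_2 = 57·cos14.9° = 55.1; c'Δl = 3.91; W sinα = 14.7
Slice 3: Δl = 2.0/cos31.4° = 2.343 m; N'_3 = 30·cos31.4° = 25.6; c'Δl = 4.92; W sinα = 15.6
Σc'Δl = 15.1 kN/m; ΣN' = 159.5 kN/m; ΣW sinα = 24.4 kN/m
Resisting = 15.1 + 159.5·tan27.1° = 15.1 + 81.6 = 96.8 kN/m
FS = 96.8 / 24.4 = 3.971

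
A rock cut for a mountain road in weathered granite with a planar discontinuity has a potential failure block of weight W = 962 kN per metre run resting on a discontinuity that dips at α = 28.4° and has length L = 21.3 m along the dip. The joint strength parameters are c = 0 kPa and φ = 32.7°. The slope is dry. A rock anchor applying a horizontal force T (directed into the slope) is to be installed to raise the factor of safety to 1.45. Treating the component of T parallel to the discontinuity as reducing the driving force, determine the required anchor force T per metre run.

T = 76 kN/m

Resolving forces along and normal to the sliding plane, with the horizontal anchor force T adding T·sinα to the effective normal force and T·cosα acting up the plane against the driving force:
FS = [cL + (W cosα + T sinα) tanφ] / [W sinα − T cosα]
Without the anchor: N' = 846.2 kN/m, driving T_d = 457.6 kN/m, resisting R = 0·21.3 + 846.2·tan32.7° = 543.3 kN/m, FS = 1.19.
Setting FS = 1.45 and solving for T:
1.45·(457.6 − T cos28.4°) = 543.3 + T sin28.4°·tan32.7°
T·(sin28.4°·tan32.7° + 1.45·cos28.4°) = 1.45·457.6 − 543.3
T·(0.4756·0.6420 + 1.45·0.8796) = 663.4 − 543.3 = 120.2
T·1.5808 = 120.2
T = 76.0 kN/m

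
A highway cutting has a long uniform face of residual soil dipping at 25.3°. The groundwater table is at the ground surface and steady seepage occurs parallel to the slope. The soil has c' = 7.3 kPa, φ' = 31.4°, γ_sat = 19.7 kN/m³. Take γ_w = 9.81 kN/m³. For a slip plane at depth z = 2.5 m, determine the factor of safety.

With seepage parallel to the slope and the water table at the surface, the effective normal stress on the slip plane uses the buoyant unit weight γ' = γ_sat − γ_w while the driving shear stress uses γ_sat:
FS = [c' + γ' z cos²β tanφ'] / [γ_sat z sinβ cosβ]
γ' = 19.7 − 9.81 = 9.89 kN/m³
Numerator = 7.3 + 9.89·2.5·cos²25.3°·tan31.4° = 7.3 + 9.89·2.5·0.8174·0.6104 = 19.636 kPa
Denominator = 19.7·2.5·sin25.3°·cos25.3° = 19.7·2.5·0.4274·0.9041 = 19.029 kPa
FS = 19.636 / 19.029 = 1.032

FS = 1.03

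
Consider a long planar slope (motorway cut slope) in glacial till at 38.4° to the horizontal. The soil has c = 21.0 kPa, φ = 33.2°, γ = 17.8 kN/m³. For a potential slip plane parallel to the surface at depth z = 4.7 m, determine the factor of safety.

For an infinite slope with a slip plane parallel to the surface (no pore pressure): FS = [c + γz cos²β tanφ] / [γz sinβ cosβ].
γz = 17.8·4.7 = 83.66 kN/m²
Numerator = 21.0 + 83.66·cos²38.4°·tan33.2° = 21.0 + 83.66·0.6142·0.6544 = 54.623 kPa
Denominator = 83.66·sin38.4°·cos38.4° = 83.66·0.6211·0.7837 = 40.725 kPa
FS = 54.623 / 40.725 = 1.341

FS = 1.34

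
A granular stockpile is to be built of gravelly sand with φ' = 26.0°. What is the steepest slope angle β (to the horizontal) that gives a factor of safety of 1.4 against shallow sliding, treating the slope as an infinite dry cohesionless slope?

β = 19.2°

For an infinite dry cohesionless slope FS = tanφ'/tanβ, so tanβ = tanφ' / FS.
tanβ = tan26.0° / 1.4 = 0.4877 / 1.4 = 0.3484
β = arctan(0.3484) = 19.21°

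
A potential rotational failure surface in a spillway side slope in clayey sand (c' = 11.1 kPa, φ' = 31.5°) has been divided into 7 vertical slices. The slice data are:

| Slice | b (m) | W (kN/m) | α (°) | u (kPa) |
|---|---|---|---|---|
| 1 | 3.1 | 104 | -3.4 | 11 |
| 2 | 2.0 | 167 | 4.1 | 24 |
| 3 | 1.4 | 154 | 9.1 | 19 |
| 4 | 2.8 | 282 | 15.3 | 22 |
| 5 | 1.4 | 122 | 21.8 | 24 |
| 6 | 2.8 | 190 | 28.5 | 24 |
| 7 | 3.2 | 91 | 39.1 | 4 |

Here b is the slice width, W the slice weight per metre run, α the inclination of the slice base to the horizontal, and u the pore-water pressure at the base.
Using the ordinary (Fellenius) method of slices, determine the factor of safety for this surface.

FS = 2.21

Ordinary method of slices: FS = Σ[c'·Δl_i + (W_i cosα_i − u_i·Δl_i)·tanφ'] / Σ W_i sinα_i, with Δl_i = b_i / cosα_i.
Slice 1: Δl = 3.1/cos(-3.4°) = 3.105 m; N'_1 = 104·cos(-3.4°) − 11·3.105 = 69.7; c'Δl = 34.47; W sinα = -6.2
Slice 2: Δl = 2.0/cos4.1° = 2.005 m; N'_2 = 167·cos4.1° − 24·2.005 = 118.4; c'Δl = 22.26; W sinα = 11.9
Slice 3: Δl = 1.4/cos9.1° = 1.418 m; N'_3 = 154·cos9.1° − 19·1.418 = 125.1; c'Δl = 15.74; W sinα = 24.4
Slice 4: Δl = 2.8/cos15.3° = 2.903 m; N'_4 = 282·cos15.3° − 22·2.903 = 208.1; c'Δl = 32.22; W sinα = 74.4
Slice 5: Δl = 1.4/cos21.8° = 1.508 m; N'_5 = 122·cos21.8° − 24·1.508 = 77.1; c'Δl = 16.74; W sinα = 45.3
Slice 6: Δl = 2.8/cos28.5° = 3.186 m; N'_6 = 190·cos28.5° − 24·3.186 = 90.5; c'Δl = 35.37; W sinα = 90.7
Slice 7: Δl = 3.2/cos39.1° = 4.123 m; N'_7 = 91·cos39.1° − 4·4.123 = 54.1; c'Δl = 45.77; W sinα = 57.4
Σc'Δl = 202.6 kN/m; ΣN' = 743.1 kN/m; ΣW sinα = 297.9 kN/m
Resisting = 202.6 + 743.1·tan31.5° = 202.6 + 455.4 = 657.9 kN/m
FS = 657.9 / 297.9 = 2.209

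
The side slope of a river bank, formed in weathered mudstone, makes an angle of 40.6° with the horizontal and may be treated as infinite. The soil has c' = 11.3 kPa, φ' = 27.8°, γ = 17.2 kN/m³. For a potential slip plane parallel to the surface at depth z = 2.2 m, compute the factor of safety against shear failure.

FS = 1.22

For an infinite slope with a slip plane parallel to the surface (no pore pressure): FS = [c' + γz cos²β tanφ'] / [γz sinβ cosβ].
γz = 17.2·2.2 = 37.84 kN/m²
Numerator = 11.3 + 37.84·cos²40.6°·tan27.8° = 11.3 + 37.84·0.5765·0.5272 = 22.801 kPa
Denominator = 37.84·sin40.6°·cos40.6° = 37.84·0.6508·0.7593 = 18.697 kPa
FS = 22.801 / 18.697 = 1.220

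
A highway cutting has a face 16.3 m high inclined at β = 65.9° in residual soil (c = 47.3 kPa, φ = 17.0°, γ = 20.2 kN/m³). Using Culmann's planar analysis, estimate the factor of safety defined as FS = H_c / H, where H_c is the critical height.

H_c = (4c/γ) · sinβ cosφ / [1 − cos(β − φ)]
    = (4·47.3/20.2) · sin65.9°·cos17.0° / [1 − cos48.9°]
    = 9.366 · 0.8729 / 0.3426 = 23.86 m
FS = H_c / H = 23.86 / 16.3 = 1.464

FS = 1.46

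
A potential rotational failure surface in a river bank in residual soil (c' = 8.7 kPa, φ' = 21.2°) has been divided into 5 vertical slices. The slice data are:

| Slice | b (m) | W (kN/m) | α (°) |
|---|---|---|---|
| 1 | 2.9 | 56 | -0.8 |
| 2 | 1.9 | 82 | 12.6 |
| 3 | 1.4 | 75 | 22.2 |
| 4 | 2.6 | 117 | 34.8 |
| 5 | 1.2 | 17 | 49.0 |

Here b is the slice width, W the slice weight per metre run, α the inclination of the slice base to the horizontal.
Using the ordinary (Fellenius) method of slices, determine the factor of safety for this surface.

Ordinary method of slices: FS = Σ[c'·Δl_i + (W_i cosα_i)·tanφ'] / Σ W_i sinα_i, with Δl_i = b_i / cosα_i.
Slice 1: Δl = 2.9/cos(-0.8°) = 2.900 m; N'_1 = 56·cos(-0.8°) = 56.0; c'Δl = 25.23; W sinα = -0.8
Slice 2: Δl = 1.9/cos12.6° = 1.947 m; N'_2 = 82·cos12.6° = 80.0; c'Δl = 16.94; W sinα = 17.9
Slice 3: Δl = 1.4/cos22.2° = 1.512 m; N'_3 = 75·cos22.2° = 69.4; c'Δl = 13.16; W sinα = 28.3
Slice 4: Δl = 2.6/cos34.8° = 3.166 m; N'_4 = 117·cos34.8° = 96.1; c'Δl = 27.55; W sinα = 66.8
Slice 5: Δl = 1.2/cos49.0° = 1.829 m; N'_5 = 17·cos49.0° = 11.2; c'Δl = 15.91; W sinα = 12.8
Σc'Δl = 98.8 kN/m; ΣN' = 312.7 kN/m; ΣW sinα = 125.0 kN/m
Resisting = 98.8 + 312.7·tan21.2° = 98.8 + 121.3 = 220.1 kN/m
FS = 220.1 / 125.0 = 1.760

FS = 1.76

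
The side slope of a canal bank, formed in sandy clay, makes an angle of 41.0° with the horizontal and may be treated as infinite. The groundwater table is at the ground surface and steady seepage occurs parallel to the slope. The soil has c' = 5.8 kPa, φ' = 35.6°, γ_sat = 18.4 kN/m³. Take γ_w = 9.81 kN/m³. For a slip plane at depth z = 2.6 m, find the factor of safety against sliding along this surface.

With seepage parallel to the slope and the water table at the surface, the effective normal stress on the slip plane uses the buoyant unit weight γ' = γ_sat − γ_w while the driving shear stress uses γ_sat:
FS = [c' + γ' z cos²β tanφ'] / [γ_sat z sinβ cosβ]
γ' = 18.4 − 9.81 = 8.59 kN/m³
Numerator = 5.8 + 8.59·2.6·cos²41.0°·tan35.6° = 5.8 + 8.59·2.6·0.5696·0.7159 = 14.907 kPa
Denominator = 18.4·2.6·sin41.0°·cos41.0° = 18.4·2.6·0.6561·0.7547 = 23.687 kPa
FS = 14.907 / 23.687 = 0.629

FS = 0.63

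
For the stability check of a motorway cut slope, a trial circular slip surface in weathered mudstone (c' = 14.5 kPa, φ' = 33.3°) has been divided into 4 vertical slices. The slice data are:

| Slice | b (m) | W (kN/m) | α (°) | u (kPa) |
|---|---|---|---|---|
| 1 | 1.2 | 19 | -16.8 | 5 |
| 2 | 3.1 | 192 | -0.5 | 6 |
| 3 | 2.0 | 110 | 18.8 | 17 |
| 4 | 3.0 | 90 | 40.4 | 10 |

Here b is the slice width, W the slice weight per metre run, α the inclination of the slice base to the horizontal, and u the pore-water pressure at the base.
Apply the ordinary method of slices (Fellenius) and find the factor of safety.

FS = 3.89

Ordinary method of slices: FS = Σ[c'·Δl_i + (W_i cosα_i − u_i·Δl_i)·tanφ'] / Σ W_i sinα_i, with Δl_i = b_i / cosα_i.
Slice 1: Δl = 1.2/cos(-16.8°) = 1.254 m; N'_1 = 19·cos(-16.8°) − 5·1.254 = 11.9; c'Δl = 18.18; W sinα = -5.5
Slice 2: Δl = 3.1/cos(-0.5°) = 3.100 m; N'_2 = 192·cos(-0.5°) − 6·3.100 = 173.4; c'Δl = 44.95; W sinα = -1.7
Slice 3: Δl = 2.0/cos18.8° = 2.113 m; N'_3 = 110·cos18.8° − 17·2.113 = 68.2; c'Δl = 30.63; W sinα = 35.4
Slice 4: Δl = 3.0/cos40.4° = 3.939 m; N'_4 = 90·cos40.4° − 10·3.939 = 29.1; c'Δl = 57.12; W sinα = 58.3
Σc'Δl = 150.9 kN/m; ΣN' = 282.7 kN/m; ΣW sinα = 86.6 kN/m
Resisting = 150.9 + 282.7·tan33.3° = 150.9 + 185.7 = 336.6 kN/m
FS = 336.6 / 86.6 = 3.886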